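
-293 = -293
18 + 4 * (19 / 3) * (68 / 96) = 647 / 18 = 35.94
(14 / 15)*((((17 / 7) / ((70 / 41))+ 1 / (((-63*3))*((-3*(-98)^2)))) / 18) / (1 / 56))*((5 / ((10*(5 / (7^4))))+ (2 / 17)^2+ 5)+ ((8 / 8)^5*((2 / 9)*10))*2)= 251393655961577 / 243889592625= 1030.77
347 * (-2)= -694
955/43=22.21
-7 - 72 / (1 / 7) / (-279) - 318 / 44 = -8471 / 682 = -12.42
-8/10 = -4/5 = -0.80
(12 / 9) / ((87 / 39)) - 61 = -5255 / 87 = -60.40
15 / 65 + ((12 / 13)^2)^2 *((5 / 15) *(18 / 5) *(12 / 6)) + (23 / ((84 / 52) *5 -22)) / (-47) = 2439860704 / 1214842135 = 2.01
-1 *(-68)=68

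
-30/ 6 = -5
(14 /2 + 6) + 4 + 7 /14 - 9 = 17 /2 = 8.50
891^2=793881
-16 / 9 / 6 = -8 / 27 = -0.30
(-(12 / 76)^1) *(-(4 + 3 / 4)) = 3 / 4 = 0.75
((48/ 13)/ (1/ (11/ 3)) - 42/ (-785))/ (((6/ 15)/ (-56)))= -3883768/ 2041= -1902.88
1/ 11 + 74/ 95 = 909/ 1045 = 0.87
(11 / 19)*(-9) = -99 / 19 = -5.21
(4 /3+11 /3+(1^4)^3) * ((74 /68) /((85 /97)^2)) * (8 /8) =1044399 /122825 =8.50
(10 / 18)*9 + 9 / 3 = 8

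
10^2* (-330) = -33000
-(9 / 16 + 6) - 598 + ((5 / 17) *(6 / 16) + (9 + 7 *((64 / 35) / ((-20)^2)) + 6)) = -20040287 / 34000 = -589.42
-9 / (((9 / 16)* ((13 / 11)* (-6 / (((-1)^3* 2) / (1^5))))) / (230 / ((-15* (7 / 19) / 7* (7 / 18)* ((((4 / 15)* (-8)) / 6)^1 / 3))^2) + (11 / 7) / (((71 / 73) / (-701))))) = -211341720623 / 271362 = -778818.41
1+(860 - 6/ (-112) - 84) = 43515/ 56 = 777.05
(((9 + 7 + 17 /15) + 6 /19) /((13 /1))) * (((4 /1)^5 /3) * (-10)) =-10184704 /2223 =-4581.51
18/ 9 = 2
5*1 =5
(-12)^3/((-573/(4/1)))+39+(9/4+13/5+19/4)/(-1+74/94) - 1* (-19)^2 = -1695398/4775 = -355.06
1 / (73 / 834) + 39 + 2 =3827 / 73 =52.42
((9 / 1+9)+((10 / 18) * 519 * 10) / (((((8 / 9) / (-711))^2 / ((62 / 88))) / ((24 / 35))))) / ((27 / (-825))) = -3049997824975 / 112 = -27232123437.28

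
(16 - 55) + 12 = -27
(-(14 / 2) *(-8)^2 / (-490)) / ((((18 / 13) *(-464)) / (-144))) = 208 / 1015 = 0.20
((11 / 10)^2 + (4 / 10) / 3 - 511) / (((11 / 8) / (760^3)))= -5369449077760 / 33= -162710578113.94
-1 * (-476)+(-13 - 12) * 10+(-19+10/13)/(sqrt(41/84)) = 226 - 474 * sqrt(861)/533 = 199.91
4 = 4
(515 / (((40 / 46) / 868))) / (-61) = -514073 / 61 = -8427.43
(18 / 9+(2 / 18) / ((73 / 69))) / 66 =461 / 14454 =0.03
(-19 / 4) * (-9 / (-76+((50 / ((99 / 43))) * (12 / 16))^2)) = 186219 / 824569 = 0.23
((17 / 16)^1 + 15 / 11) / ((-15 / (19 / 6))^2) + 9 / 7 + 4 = 53826229 / 9979200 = 5.39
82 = 82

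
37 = 37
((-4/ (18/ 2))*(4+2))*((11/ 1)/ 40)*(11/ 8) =-121/ 120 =-1.01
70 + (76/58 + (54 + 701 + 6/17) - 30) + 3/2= 786989/986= 798.16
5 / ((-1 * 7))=-5 / 7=-0.71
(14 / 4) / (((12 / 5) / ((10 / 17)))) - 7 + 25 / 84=-1391 / 238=-5.84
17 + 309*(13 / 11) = 4204 / 11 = 382.18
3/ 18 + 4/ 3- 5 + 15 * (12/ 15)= 17/ 2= 8.50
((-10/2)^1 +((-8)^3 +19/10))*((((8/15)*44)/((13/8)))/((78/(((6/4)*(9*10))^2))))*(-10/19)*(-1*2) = -5874612480/3211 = -1829527.40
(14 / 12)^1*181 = 1267 / 6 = 211.17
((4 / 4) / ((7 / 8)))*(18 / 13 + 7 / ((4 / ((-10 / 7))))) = -116 / 91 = -1.27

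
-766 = -766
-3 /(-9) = 1 /3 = 0.33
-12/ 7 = -1.71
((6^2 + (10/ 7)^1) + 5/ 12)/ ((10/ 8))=3179/ 105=30.28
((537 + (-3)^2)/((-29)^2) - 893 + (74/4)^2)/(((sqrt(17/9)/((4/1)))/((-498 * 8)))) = 22117642128 * sqrt(17)/14297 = 6378497.22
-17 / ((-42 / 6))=17 / 7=2.43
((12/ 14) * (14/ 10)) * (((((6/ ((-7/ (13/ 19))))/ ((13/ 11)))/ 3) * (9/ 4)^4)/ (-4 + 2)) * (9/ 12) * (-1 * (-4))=649539/ 85120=7.63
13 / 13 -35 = -34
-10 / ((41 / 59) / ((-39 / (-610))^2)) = -89739 / 1525610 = -0.06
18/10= 9/5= 1.80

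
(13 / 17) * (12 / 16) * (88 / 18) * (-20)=-2860 / 51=-56.08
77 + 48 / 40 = 391 / 5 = 78.20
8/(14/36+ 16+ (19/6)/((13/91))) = 72/347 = 0.21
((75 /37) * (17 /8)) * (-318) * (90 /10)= -1824525 /148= -12327.87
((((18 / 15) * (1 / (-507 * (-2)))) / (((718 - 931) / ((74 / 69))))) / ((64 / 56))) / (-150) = 259 / 7451379000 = 0.00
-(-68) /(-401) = -68 /401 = -0.17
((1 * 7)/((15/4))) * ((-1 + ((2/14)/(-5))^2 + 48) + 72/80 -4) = 81.95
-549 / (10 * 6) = -183 / 20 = -9.15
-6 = -6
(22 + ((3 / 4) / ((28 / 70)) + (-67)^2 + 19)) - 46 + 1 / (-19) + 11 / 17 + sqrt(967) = sqrt(967) + 11593037 / 2584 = 4517.57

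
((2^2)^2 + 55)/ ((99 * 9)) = 71/ 891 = 0.08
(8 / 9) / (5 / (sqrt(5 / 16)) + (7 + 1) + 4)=1 / 6 - sqrt(5) / 18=0.04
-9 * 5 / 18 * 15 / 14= -75 / 28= -2.68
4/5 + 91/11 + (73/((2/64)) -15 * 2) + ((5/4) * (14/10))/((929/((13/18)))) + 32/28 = 59646940819/25751880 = 2316.22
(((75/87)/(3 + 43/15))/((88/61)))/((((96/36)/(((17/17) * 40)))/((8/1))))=343125/28072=12.22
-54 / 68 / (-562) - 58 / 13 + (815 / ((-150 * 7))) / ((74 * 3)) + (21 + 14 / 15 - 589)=-827332562963 / 1447574310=-571.53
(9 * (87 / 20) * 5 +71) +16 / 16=1071 / 4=267.75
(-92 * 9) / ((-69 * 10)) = 6 / 5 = 1.20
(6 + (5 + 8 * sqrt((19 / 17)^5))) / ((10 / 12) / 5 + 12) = 17328 * sqrt(323) / 358649 + 66 / 73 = 1.77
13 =13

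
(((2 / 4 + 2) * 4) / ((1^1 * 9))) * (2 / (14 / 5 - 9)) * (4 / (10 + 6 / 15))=-500 / 3627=-0.14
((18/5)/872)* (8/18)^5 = 256/3575745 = 0.00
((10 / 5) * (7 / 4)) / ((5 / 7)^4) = 16807 / 1250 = 13.45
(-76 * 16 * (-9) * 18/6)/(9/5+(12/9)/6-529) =-738720/11857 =-62.30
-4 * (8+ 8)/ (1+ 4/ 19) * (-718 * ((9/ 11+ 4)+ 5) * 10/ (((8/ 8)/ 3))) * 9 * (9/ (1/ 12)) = 2749598576640/ 253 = 10867978563.79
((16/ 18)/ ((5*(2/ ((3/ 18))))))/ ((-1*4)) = -1/ 270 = -0.00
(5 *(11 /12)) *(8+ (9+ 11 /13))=3190 /39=81.79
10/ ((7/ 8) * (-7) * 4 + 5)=-20/ 39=-0.51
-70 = -70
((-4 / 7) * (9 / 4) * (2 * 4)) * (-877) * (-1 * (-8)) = 505152 / 7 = 72164.57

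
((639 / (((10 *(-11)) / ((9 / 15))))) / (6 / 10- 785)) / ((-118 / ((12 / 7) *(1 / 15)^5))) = -71 / 835202156250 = -0.00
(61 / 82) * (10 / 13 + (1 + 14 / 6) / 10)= 2623 / 3198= 0.82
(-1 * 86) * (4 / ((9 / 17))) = -5848 / 9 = -649.78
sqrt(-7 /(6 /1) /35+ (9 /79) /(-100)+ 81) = 9.00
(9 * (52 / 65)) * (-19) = -684 / 5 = -136.80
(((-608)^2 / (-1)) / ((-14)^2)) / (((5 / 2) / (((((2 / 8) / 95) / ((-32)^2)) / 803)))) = -0.00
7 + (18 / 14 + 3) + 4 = 107 / 7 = 15.29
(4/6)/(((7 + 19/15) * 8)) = 5/496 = 0.01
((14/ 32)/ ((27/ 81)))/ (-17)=-21/ 272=-0.08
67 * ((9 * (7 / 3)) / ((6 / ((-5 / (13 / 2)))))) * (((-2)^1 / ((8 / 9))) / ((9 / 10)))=11725 / 26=450.96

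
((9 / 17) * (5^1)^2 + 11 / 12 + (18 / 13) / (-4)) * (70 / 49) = 183065 / 9282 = 19.72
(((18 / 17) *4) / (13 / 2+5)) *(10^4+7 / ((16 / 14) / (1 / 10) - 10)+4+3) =313416 / 85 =3687.25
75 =75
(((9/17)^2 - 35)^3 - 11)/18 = -2325.79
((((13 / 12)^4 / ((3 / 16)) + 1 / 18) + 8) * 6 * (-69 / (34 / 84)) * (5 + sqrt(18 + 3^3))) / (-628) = 48204205 / 384336 + 9640841 * sqrt(5) / 128112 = 293.69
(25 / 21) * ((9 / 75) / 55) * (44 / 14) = 2 / 245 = 0.01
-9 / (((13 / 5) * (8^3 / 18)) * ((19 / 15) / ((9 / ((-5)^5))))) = 2187 / 7904000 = 0.00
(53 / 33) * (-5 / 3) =-265 / 99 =-2.68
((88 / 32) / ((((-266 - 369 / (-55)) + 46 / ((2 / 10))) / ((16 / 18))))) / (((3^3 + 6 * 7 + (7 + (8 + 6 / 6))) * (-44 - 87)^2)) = -242 / 4229894763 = -0.00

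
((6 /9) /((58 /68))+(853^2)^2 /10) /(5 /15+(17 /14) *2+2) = 322413647845289 /29000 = 11117711994.67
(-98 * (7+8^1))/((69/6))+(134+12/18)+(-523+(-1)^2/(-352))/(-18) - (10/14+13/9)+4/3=11925227/340032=35.07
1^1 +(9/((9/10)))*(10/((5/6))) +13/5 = 618/5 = 123.60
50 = 50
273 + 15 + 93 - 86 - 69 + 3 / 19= 4297 / 19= 226.16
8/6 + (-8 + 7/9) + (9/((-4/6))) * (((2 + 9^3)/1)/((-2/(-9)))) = -1598909/36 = -44414.14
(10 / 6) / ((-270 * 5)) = -1 / 810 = -0.00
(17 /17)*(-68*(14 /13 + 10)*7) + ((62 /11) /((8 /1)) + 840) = -2535053 /572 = -4431.91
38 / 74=19 / 37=0.51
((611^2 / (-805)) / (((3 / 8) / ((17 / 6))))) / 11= -25385828 / 79695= -318.54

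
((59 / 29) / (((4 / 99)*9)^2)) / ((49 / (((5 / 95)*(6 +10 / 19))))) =221309 / 2051924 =0.11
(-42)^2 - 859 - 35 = 870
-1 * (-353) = 353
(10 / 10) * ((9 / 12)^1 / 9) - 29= -347 / 12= -28.92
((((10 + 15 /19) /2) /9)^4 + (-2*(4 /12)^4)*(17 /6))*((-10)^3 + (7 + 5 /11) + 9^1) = -8752822011619 /150486350256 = -58.16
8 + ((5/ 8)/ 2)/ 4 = 517/ 64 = 8.08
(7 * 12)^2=7056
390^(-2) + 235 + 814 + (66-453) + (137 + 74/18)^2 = 28164221809/1368900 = 20574.35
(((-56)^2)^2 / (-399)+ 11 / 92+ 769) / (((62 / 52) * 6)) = -1627861469 / 487692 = -3337.89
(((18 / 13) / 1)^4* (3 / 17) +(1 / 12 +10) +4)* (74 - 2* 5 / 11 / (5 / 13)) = 16909473133 / 16022721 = 1055.34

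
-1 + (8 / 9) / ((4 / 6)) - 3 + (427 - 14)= 1231 / 3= 410.33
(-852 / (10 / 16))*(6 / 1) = -8179.20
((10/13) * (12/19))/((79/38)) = 240/1027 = 0.23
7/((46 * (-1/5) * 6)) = -35/276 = -0.13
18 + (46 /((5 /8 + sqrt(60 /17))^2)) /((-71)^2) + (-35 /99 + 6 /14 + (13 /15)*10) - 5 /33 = 216691583423807 /8148193684785 - 1601536*sqrt(255) /11757855245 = 26.59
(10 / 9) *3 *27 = 90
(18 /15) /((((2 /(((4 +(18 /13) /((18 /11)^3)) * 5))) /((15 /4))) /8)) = 90895 /234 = 388.44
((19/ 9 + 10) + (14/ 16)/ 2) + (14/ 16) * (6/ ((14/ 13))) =2509/ 144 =17.42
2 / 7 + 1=1.29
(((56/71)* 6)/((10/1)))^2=28224/126025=0.22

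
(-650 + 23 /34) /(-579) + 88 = 584815 /6562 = 89.12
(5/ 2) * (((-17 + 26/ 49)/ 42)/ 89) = -1345/ 122108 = -0.01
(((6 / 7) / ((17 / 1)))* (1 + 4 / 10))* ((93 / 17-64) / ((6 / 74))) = -14726 / 289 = -50.96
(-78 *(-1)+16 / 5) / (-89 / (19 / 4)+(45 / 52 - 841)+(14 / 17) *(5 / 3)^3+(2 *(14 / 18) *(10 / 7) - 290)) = -184117752 / 2591336275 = -0.07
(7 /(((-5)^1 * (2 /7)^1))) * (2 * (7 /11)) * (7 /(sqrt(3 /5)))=-2401 * sqrt(15) /165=-56.36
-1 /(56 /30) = -15 /28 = -0.54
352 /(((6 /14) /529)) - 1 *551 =1301803 /3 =433934.33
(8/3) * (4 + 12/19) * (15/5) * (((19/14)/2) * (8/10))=704/35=20.11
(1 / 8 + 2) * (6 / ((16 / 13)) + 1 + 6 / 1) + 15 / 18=5005 / 192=26.07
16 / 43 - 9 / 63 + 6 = 1875 / 301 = 6.23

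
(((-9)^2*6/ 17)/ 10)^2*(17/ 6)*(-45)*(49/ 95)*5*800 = -694416240/ 323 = -2149895.48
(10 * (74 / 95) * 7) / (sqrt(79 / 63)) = 3108 * sqrt(553) / 1501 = 48.69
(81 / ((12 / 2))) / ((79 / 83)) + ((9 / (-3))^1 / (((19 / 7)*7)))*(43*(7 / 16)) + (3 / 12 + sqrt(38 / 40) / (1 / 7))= 7*sqrt(95) / 10 + 275299 / 24016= 18.29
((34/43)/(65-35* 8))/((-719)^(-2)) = -17576674/9245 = -1901.21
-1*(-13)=13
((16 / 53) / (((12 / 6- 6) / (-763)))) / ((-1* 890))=-1526 / 23585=-0.06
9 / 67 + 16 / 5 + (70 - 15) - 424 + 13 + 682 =329.33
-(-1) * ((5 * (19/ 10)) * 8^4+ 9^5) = 97961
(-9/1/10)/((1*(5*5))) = -9/250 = -0.04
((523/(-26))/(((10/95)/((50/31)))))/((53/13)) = -248425/3286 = -75.60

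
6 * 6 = 36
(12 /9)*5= 20 /3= 6.67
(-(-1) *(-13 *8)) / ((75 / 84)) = -2912 / 25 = -116.48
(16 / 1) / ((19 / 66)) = 1056 / 19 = 55.58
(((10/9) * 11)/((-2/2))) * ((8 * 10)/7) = -8800/63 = -139.68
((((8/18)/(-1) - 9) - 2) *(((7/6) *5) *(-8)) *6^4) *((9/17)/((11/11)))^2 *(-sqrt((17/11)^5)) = -56064960 *sqrt(187)/1331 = -576015.63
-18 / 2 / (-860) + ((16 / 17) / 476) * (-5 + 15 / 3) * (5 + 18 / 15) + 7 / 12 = 0.59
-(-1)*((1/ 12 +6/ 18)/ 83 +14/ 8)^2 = 190969/ 62001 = 3.08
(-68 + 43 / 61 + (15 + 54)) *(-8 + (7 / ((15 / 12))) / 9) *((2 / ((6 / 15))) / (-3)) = 34528 / 1647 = 20.96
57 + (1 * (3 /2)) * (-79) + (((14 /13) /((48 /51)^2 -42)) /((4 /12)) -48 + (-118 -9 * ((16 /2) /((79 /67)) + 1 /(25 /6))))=-88715028731 /305070350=-290.80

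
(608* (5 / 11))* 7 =21280 / 11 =1934.55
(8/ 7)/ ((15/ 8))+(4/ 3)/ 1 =68/ 35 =1.94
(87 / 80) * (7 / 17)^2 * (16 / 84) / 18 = 203 / 104040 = 0.00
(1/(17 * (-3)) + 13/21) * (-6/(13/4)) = -1712/1547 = -1.11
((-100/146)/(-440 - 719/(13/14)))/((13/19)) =475/576189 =0.00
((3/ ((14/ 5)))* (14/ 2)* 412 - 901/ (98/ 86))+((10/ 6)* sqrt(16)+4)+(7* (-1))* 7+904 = 465254/ 147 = 3164.99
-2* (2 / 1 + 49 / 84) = -31 / 6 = -5.17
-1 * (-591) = 591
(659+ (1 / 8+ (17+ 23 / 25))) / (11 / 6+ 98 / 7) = 42.76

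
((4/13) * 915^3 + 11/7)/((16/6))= 64349113929/728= 88391640.01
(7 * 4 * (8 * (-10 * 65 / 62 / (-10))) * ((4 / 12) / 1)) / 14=520 / 93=5.59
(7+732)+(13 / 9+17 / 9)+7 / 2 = 4475 / 6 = 745.83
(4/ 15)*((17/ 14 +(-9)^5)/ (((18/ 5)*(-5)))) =874.78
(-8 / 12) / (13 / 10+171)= -20 / 5169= -0.00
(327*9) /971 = 2943 /971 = 3.03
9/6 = 3/2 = 1.50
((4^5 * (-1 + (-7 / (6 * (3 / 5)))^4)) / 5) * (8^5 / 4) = 731722022912 / 32805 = 22305198.08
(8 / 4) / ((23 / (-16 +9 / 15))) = -154 / 115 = -1.34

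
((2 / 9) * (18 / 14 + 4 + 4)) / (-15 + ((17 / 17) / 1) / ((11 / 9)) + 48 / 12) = -715 / 3528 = -0.20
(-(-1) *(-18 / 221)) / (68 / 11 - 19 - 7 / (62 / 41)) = 12276 / 2629679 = 0.00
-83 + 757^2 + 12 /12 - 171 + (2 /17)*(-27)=572792.82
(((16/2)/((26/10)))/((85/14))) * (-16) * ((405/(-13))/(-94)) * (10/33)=-1209600/1485341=-0.81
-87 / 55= -1.58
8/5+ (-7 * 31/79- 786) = -310923/395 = -787.15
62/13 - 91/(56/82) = -6681/52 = -128.48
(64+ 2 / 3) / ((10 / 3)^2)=291 / 50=5.82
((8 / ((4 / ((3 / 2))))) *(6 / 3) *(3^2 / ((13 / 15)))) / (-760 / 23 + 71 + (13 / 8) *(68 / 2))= 14904 / 22295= 0.67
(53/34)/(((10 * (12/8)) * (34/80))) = 212/867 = 0.24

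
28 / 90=14 / 45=0.31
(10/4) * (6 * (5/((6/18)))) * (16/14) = 1800/7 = 257.14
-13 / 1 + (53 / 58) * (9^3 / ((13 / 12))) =226921 / 377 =601.91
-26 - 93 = -119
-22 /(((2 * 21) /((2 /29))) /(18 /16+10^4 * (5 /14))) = -2200693 /17052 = -129.06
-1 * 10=-10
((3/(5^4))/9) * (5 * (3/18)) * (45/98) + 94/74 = 230337/181300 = 1.27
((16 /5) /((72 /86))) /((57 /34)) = 5848 /2565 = 2.28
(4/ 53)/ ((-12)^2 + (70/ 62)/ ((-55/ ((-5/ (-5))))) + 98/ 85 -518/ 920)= 0.00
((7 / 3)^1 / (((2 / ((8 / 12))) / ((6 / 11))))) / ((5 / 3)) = 14 / 55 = 0.25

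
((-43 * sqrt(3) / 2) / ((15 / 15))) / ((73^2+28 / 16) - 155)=-0.01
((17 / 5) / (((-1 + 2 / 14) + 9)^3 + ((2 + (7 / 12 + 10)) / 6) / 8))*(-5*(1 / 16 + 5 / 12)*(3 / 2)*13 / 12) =-5230407 / 213445922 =-0.02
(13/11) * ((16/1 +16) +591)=8099/11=736.27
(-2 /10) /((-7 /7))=1 /5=0.20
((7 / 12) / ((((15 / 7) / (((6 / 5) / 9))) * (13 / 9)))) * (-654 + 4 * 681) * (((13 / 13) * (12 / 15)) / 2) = 6762 / 325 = 20.81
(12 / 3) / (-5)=-4 / 5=-0.80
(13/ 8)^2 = 169/ 64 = 2.64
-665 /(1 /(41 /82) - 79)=95 /11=8.64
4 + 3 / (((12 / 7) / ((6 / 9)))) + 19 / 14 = 137 / 21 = 6.52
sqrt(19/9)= 1.45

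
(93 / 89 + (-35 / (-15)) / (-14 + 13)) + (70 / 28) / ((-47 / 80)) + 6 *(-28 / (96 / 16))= -420940 / 12549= -33.54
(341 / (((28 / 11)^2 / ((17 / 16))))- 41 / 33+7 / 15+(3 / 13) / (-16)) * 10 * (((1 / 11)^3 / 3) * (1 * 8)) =1.10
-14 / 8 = -7 / 4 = -1.75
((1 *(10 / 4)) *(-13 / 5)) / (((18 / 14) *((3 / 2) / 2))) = -182 / 27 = -6.74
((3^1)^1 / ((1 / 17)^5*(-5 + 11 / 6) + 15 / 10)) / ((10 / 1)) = 12778713 / 63893470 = 0.20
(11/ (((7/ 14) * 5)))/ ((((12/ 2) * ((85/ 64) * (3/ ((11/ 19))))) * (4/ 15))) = 1936/ 4845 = 0.40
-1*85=-85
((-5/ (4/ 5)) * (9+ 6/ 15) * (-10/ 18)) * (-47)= -55225/ 36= -1534.03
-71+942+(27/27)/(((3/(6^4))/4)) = 2599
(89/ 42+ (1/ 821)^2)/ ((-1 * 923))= -59989691/ 26129873406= -0.00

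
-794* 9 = -7146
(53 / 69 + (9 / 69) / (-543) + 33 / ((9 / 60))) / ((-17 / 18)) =-16543020 / 70771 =-233.75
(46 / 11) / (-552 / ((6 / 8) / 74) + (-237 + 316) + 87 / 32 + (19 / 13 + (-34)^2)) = -832 / 10589425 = -0.00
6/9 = 2/3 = 0.67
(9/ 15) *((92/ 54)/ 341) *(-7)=-322/ 15345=-0.02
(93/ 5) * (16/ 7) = 1488/ 35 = 42.51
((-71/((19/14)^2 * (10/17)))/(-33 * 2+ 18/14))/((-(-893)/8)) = 6624016/730174845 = 0.01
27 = 27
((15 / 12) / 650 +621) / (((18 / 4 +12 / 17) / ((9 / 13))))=16468971 / 199420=82.58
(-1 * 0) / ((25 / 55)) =0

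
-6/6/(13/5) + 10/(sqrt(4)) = 4.62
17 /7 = 2.43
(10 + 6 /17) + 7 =295 /17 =17.35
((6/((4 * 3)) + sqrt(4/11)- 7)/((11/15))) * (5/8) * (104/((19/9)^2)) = -1026675/7942 + 157950 * sqrt(11)/43681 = -117.28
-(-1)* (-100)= -100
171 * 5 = 855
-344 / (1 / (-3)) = 1032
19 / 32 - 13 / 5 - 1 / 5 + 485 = 77247 / 160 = 482.79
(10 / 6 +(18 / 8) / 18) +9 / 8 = 2.92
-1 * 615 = -615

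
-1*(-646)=646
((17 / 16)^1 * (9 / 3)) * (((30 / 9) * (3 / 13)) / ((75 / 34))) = 289 / 260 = 1.11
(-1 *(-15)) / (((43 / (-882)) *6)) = -2205 / 43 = -51.28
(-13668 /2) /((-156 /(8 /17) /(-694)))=-185992 /13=-14307.08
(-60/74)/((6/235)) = -1175/37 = -31.76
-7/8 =-0.88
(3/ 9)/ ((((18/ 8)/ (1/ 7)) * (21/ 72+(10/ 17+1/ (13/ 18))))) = 7072/ 756693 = 0.01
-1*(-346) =346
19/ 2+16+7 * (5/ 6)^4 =37423/ 1296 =28.88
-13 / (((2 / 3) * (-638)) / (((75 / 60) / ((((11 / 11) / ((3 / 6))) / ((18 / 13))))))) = 135 / 5104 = 0.03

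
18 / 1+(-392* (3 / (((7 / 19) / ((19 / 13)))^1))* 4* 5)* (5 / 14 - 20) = 1832787.23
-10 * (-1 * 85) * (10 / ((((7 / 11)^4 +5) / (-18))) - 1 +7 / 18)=-3419019175 / 113409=-30147.69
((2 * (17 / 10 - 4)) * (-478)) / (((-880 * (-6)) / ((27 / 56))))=0.20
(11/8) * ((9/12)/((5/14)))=2.89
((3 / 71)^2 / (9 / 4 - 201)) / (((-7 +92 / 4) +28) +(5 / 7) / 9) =-756 / 3709697105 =-0.00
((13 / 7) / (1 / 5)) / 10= 0.93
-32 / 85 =-0.38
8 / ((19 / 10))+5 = 175 / 19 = 9.21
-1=-1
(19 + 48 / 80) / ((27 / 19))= 1862 / 135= 13.79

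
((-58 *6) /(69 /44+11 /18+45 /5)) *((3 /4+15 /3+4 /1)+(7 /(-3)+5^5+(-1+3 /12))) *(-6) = 2589412320 /4427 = 584913.56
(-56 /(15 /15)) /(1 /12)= -672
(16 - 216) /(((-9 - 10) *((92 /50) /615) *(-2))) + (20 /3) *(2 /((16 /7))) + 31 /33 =-16847387 /9614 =-1752.38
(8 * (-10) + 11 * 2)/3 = -58/3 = -19.33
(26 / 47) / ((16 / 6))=39 / 188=0.21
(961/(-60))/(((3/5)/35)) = -33635/36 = -934.31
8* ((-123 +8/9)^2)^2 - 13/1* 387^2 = 11657491797491/6561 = 1776785824.95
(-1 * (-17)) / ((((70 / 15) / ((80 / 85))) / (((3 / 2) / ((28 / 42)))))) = 54 / 7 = 7.71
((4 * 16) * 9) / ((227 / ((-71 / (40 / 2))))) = -10224 / 1135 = -9.01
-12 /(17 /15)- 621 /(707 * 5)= -646857 /60095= -10.76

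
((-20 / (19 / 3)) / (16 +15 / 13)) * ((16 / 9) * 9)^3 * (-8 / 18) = 4259840 / 12711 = 335.13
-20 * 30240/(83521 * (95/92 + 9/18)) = -18547200/3925487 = -4.72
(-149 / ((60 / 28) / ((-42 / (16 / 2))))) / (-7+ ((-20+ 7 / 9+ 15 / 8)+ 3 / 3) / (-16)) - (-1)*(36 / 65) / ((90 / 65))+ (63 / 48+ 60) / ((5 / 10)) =17069423 / 275480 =61.96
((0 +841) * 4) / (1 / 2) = 6728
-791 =-791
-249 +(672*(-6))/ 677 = -254.96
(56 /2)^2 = 784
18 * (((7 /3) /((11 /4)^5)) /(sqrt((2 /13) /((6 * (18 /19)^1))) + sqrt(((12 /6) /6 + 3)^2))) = 100638720 /1253137831-129024 * sqrt(1482) /1253137831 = 0.08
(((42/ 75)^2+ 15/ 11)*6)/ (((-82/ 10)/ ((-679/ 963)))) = 15659098/ 18096375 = 0.87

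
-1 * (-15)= 15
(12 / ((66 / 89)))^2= 31684 / 121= 261.85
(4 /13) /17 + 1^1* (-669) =-147845 /221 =-668.98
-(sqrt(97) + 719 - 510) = -209 - sqrt(97) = -218.85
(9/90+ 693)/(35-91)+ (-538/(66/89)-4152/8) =-23226803/18480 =-1256.86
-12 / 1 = -12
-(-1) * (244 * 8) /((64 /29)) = 1769 /2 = 884.50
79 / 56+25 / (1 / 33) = 826.41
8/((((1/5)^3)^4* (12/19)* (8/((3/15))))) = 927734375/12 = 77311197.92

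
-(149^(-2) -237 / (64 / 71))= 262.92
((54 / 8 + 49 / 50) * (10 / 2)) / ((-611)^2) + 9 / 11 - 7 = -507708057 / 82130620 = -6.18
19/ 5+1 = 24/ 5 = 4.80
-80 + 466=386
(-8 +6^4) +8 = 1296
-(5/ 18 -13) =229/ 18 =12.72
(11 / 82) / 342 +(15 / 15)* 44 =1233947 / 28044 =44.00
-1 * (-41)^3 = 68921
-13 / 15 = -0.87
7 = 7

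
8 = 8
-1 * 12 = -12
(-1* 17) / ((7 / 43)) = -731 / 7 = -104.43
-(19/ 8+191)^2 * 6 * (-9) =64616643/ 32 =2019270.09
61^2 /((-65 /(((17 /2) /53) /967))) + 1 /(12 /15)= 16530061 /13325260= 1.24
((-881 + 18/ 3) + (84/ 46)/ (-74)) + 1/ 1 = -743795/ 851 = -874.02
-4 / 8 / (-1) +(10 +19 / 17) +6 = 599 / 34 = 17.62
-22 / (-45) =22 / 45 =0.49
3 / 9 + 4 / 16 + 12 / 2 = 79 / 12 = 6.58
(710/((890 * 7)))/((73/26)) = 1846/45479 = 0.04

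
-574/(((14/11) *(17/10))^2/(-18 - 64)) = 20340100/2023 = 10054.42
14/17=0.82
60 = 60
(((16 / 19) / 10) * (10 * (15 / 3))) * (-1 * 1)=-80 / 19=-4.21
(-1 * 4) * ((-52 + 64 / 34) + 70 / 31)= 100888 / 527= 191.44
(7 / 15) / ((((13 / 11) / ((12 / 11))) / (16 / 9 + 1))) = 140 / 117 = 1.20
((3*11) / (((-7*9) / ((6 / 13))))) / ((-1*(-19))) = -22 / 1729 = -0.01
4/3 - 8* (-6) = 148/3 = 49.33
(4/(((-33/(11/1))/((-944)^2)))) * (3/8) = -445568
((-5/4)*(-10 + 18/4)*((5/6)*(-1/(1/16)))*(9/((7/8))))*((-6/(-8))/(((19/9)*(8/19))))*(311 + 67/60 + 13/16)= -15932565/64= -248946.33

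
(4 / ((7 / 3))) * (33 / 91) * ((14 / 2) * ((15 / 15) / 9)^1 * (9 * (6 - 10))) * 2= -3168 / 91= -34.81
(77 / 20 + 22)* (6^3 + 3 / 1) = 113223 / 20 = 5661.15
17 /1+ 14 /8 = 75 /4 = 18.75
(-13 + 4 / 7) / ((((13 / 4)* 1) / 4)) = -15.30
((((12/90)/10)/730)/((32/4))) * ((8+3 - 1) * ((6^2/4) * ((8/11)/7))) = 3/140525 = 0.00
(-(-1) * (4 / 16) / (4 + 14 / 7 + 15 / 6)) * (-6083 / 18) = -6083 / 612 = -9.94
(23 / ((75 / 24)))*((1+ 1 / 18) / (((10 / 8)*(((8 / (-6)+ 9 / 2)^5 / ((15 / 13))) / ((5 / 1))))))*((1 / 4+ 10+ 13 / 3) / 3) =927360 / 1694173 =0.55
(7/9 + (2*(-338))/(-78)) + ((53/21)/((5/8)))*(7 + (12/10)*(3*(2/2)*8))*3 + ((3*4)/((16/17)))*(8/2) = 778264/1575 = 494.14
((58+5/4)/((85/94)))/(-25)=-11139/4250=-2.62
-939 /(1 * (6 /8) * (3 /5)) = -6260 /3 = -2086.67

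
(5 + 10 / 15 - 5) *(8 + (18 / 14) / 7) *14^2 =3208 / 3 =1069.33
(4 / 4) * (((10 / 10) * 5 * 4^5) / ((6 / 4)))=10240 / 3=3413.33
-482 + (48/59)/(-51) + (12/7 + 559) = 552541/7021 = 78.70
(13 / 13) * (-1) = -1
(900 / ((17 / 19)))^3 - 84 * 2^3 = 5000207698464 / 4913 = 1017750396.59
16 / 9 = 1.78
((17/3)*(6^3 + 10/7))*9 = 77622/7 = 11088.86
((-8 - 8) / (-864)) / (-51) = -1 / 2754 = -0.00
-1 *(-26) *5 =130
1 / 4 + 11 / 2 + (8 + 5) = 75 / 4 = 18.75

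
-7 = -7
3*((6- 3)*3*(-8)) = -216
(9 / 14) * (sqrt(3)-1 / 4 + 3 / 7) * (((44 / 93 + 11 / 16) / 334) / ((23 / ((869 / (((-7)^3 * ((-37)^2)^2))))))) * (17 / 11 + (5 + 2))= -19237053 * sqrt(3) / 17145692699482592-96185265 / 480079395585512576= -0.00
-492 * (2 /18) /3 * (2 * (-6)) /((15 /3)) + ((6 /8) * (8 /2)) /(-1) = 611 /15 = 40.73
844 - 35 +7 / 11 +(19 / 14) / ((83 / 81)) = 10365701 / 12782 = 810.96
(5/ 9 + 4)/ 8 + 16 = 1193/ 72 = 16.57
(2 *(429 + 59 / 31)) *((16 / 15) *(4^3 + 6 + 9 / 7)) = 213300544 / 3255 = 65530.12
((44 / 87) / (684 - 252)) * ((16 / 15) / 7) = 44 / 246645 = 0.00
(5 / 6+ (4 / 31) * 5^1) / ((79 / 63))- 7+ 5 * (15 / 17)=-117337 / 83266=-1.41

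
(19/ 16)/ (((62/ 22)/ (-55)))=-23.18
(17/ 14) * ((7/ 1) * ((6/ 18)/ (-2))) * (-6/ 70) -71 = -9923/ 140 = -70.88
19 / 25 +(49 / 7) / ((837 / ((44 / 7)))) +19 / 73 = 1638794 / 1527525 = 1.07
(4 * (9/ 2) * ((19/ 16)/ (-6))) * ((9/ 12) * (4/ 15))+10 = 743/ 80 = 9.29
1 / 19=0.05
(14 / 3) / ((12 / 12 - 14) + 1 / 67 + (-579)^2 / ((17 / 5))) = 15946 / 336872835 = 0.00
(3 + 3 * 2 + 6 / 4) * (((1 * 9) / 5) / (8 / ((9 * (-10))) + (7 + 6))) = 243 / 166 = 1.46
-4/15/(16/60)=-1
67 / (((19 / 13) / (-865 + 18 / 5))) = -3751397 / 95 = -39488.39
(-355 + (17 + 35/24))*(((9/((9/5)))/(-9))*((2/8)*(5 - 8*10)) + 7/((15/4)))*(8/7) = -5952749/1260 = -4724.40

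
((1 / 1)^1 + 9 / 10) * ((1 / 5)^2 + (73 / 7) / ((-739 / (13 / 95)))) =46771 / 646625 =0.07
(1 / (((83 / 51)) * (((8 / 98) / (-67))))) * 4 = -167433 / 83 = -2017.27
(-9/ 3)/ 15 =-1/ 5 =-0.20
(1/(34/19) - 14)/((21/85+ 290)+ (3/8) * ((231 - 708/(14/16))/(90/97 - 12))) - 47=-24837575821/527971723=-47.04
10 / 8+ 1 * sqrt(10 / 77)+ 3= sqrt(770) / 77+ 17 / 4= 4.61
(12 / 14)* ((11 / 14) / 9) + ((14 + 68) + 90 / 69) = 83.38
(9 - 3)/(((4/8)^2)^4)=1536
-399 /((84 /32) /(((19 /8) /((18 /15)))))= -1805 /6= -300.83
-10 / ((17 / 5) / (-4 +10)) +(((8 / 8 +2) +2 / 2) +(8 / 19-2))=-4918 / 323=-15.23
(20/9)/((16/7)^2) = 245/576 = 0.43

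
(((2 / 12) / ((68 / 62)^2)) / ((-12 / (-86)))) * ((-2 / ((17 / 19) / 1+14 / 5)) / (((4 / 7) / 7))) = -192358565 / 29214432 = -6.58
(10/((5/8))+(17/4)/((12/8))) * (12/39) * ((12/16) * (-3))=-339/26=-13.04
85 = 85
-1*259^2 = -67081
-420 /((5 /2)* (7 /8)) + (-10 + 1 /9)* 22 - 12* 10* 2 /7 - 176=-39050 /63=-619.84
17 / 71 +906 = 906.24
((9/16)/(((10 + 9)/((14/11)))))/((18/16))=7/209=0.03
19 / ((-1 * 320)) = -19 / 320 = -0.06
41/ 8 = 5.12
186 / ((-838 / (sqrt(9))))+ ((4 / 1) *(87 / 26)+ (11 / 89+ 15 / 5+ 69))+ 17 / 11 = 460672675 / 5332613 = 86.39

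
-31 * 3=-93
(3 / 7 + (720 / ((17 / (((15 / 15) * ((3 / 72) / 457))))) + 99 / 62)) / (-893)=-6841971 / 3010969178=-0.00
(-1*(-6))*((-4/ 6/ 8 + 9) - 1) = 95/ 2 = 47.50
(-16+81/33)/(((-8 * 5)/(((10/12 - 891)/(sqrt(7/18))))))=-113687 * sqrt(14)/880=-483.38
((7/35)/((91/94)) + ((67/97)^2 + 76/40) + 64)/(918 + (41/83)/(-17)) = 804414208433/11090236532830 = 0.07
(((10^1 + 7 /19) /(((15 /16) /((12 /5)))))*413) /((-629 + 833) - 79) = 5207104 /59375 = 87.70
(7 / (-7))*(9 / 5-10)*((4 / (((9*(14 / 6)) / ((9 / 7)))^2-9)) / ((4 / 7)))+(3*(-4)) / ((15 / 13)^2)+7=-12463 / 6960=-1.79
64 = 64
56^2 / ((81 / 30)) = 31360 / 27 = 1161.48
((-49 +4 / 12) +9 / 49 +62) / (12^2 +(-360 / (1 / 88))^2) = 1987 / 147532513968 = 0.00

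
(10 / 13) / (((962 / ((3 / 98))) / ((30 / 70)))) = 45 / 4289558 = 0.00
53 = 53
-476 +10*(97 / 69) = -31874 / 69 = -461.94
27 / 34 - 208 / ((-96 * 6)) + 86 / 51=1739 / 612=2.84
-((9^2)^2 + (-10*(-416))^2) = -17312161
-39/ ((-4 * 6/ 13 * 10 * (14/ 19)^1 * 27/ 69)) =73853/ 10080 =7.33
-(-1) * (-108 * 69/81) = -92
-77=-77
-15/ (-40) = 0.38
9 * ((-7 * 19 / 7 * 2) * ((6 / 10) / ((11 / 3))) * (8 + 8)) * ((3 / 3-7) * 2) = 590976 / 55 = 10745.02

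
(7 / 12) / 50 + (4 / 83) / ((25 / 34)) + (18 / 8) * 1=23179 / 9960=2.33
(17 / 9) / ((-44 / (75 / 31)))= -0.10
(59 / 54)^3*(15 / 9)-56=-25427057 / 472392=-53.83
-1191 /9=-397 /3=-132.33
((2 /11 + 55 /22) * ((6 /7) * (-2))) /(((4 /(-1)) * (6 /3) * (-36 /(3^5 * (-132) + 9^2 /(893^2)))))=71864736597 /140351024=512.04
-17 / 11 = -1.55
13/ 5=2.60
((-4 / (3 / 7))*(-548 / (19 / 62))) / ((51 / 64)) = 60884992 / 2907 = 20944.27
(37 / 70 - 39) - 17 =-3883 / 70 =-55.47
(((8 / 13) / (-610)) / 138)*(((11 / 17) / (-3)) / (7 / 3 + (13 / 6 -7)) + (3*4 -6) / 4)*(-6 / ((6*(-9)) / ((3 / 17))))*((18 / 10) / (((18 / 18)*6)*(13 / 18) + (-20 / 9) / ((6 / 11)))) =-7281 / 4612187125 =-0.00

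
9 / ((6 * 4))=3 / 8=0.38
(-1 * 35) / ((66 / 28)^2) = -6860 / 1089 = -6.30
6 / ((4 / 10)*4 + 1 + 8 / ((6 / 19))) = 90 / 419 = 0.21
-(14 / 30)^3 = -0.10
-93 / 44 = -2.11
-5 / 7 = -0.71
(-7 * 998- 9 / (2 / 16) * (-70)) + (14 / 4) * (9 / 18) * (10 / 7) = -3887 / 2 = -1943.50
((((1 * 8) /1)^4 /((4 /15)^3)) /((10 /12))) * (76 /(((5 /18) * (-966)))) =-11819520 /161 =-73413.17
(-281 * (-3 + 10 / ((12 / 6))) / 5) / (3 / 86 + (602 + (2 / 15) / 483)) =-70033068 / 375110047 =-0.19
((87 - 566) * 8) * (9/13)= -34488/13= -2652.92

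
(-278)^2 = 77284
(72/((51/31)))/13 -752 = -165448/221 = -748.63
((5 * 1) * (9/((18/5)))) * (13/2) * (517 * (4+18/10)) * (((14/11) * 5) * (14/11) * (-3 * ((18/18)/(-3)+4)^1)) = -21705775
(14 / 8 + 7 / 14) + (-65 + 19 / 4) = -58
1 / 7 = 0.14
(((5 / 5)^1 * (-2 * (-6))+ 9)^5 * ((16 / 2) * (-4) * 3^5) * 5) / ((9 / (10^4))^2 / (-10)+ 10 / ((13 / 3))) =-688089336480000000000 / 9999999649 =-68808936063.19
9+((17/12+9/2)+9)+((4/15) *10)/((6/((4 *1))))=925/36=25.69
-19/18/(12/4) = -19/54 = -0.35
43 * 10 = 430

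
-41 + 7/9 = -362/9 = -40.22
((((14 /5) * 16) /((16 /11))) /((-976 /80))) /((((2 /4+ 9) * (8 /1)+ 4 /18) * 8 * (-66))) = 3 /47824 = 0.00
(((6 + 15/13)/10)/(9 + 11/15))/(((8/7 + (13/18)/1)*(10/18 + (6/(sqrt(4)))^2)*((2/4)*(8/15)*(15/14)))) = 1107351/76717160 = 0.01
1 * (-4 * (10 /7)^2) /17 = -400 /833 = -0.48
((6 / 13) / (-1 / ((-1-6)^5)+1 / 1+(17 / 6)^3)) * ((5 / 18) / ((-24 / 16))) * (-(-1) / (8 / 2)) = -1008420 / 1120643147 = -0.00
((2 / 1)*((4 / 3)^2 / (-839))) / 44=-8 / 83061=-0.00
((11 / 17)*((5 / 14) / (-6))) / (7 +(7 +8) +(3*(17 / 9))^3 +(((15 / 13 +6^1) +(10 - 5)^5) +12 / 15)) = -32175 / 2787593564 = -0.00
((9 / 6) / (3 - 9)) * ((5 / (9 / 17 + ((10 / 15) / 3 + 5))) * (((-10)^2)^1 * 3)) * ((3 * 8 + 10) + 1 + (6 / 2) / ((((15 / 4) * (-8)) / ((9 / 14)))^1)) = -11224845 / 4928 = -2277.77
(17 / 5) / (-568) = -17 / 2840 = -0.01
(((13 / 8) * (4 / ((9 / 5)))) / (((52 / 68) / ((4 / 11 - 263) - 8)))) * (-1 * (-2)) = -2556.01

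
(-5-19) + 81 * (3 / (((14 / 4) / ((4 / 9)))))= 48 / 7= 6.86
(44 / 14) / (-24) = -11 / 84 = -0.13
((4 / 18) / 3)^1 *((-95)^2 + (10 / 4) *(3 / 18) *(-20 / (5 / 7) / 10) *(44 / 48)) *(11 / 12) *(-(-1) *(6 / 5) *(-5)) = -3676.42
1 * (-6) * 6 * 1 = -36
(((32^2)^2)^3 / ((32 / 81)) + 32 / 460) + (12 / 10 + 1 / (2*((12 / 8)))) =1006824732694948086313 / 345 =2918332558536081409.60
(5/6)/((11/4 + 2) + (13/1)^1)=10/213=0.05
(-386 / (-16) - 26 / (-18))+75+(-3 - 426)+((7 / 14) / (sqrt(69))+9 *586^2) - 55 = sqrt(69) / 138+222493001 / 72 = 3090180.63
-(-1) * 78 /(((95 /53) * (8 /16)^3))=348.13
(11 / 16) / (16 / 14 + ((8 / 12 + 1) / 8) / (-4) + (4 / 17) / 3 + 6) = 0.10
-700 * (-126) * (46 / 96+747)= 131855325 / 2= 65927662.50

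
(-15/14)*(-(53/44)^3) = 2233155/1192576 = 1.87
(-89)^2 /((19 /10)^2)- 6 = 789934 /361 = 2188.18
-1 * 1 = -1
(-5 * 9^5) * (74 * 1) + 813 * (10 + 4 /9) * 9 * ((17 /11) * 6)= -232534386 /11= -21139489.64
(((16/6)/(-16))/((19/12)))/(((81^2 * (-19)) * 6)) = 1/7105563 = 0.00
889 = 889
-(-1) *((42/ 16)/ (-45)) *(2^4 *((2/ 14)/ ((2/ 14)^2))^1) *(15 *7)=-686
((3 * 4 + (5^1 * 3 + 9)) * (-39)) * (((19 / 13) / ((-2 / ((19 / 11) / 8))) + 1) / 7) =-52029 / 308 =-168.93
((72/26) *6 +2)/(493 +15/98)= 23716/628277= 0.04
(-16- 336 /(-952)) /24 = -133 /204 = -0.65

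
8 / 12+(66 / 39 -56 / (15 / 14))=-3244 / 65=-49.91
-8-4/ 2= -10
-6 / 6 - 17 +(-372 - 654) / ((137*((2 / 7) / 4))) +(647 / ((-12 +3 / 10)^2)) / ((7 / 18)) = -161461210 / 1458639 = -110.69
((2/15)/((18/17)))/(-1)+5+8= 1738/135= 12.87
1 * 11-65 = -54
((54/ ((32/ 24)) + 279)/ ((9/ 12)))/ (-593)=-426/ 593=-0.72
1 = 1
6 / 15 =2 / 5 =0.40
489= 489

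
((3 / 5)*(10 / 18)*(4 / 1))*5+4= 32 / 3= 10.67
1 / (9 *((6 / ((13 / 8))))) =0.03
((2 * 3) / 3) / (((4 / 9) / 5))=45 / 2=22.50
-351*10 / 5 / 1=-702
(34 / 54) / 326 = 17 / 8802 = 0.00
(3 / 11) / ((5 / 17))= 51 / 55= 0.93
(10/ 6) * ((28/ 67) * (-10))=-1400/ 201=-6.97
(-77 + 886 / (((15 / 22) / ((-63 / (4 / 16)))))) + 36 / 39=-21290209 / 65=-327541.68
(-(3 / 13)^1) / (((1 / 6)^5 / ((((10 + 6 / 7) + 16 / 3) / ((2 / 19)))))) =-276005.27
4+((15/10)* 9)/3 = 17/2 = 8.50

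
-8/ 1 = -8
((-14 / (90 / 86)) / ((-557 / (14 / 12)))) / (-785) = -0.00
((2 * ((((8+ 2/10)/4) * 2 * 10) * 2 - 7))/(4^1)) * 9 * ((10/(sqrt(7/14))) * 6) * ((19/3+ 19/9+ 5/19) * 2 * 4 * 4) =107208000 * sqrt(2)/19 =7979737.24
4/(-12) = -1/3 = -0.33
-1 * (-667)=667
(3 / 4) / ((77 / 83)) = 249 / 308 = 0.81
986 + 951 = 1937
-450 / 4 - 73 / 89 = -20171 / 178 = -113.32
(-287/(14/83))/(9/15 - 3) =17015/24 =708.96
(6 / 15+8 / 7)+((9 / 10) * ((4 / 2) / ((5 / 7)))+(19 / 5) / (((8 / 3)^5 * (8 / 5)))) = 187192359 / 45875200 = 4.08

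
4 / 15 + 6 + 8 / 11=1154 / 165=6.99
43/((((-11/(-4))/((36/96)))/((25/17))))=3225/374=8.62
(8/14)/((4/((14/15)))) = 2/15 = 0.13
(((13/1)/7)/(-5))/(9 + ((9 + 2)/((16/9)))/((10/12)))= -104/4599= -0.02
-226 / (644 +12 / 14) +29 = 64662 / 2257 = 28.65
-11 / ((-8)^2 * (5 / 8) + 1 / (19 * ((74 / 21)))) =-15466 / 56261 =-0.27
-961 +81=-880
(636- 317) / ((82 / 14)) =2233 / 41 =54.46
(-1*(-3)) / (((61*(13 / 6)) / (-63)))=-1134 / 793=-1.43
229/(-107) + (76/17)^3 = 45845355/525691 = 87.21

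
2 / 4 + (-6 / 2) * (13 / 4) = -37 / 4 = -9.25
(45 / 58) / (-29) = -45 / 1682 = -0.03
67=67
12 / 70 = 6 / 35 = 0.17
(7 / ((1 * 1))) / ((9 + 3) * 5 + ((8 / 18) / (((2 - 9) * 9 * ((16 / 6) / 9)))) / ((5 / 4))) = 735 / 6298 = 0.12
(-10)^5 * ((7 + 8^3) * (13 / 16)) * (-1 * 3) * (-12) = -1518075000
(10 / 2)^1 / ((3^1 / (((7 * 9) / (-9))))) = -35 / 3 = -11.67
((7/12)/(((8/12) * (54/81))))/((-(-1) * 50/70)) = 147/80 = 1.84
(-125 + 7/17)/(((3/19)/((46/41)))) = -617044/697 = -885.29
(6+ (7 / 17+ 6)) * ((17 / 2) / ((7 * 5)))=211 / 70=3.01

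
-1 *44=-44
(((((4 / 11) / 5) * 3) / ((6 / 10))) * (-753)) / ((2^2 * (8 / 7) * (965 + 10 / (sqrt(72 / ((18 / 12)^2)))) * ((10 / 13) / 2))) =-13224939 / 81947525 + 68523 * sqrt(2) / 327790100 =-0.16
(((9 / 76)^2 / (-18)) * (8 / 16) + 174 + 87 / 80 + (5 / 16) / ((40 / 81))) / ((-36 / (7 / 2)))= -94729439 / 5544960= -17.08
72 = 72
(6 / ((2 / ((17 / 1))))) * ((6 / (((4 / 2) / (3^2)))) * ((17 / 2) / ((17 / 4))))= 2754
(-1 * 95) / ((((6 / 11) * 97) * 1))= -1045 / 582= -1.80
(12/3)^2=16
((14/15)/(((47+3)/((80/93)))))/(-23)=-112/160425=-0.00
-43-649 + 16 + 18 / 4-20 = -691.50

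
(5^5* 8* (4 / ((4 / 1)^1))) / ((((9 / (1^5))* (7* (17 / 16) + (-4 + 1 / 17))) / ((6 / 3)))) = 13600000 / 8559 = 1588.97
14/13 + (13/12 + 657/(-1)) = -654.84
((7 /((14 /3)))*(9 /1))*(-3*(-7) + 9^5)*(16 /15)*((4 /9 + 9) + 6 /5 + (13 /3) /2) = 54486168 /5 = 10897233.60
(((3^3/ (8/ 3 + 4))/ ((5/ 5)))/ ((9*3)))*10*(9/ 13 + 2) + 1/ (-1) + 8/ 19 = 1709/ 494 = 3.46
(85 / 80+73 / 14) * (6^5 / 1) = 341658 / 7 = 48808.29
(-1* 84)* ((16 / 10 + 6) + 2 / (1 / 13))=-14112 / 5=-2822.40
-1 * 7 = -7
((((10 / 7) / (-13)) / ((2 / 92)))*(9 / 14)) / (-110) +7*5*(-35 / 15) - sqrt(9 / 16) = -6927439 / 84084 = -82.39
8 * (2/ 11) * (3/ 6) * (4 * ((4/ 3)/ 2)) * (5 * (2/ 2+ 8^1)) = 960/ 11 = 87.27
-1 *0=0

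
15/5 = 3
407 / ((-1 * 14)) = -407 / 14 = -29.07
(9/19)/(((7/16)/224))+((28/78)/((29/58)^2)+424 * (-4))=-1075960/741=-1452.04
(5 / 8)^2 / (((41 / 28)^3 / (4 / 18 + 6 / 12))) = 111475 / 1240578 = 0.09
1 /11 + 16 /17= 193 /187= 1.03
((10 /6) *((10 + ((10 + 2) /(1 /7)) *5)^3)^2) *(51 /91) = 537315859165000000 /91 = 5904569880934065.93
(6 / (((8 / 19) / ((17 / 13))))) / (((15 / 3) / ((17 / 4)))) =16473 / 1040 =15.84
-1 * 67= -67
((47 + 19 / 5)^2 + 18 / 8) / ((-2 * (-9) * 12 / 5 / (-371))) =-95825219 / 4320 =-22181.76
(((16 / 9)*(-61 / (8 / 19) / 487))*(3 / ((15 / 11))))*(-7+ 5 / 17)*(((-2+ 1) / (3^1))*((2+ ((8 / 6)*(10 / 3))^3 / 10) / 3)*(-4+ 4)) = 0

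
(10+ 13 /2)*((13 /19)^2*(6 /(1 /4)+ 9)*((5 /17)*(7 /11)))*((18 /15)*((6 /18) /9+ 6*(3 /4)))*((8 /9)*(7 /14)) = 6376370 /55233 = 115.44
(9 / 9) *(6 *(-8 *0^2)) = 0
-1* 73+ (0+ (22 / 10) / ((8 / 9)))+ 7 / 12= -8393 / 120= -69.94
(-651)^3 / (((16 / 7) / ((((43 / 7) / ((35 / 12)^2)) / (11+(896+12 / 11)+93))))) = -23969034243 / 275300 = -87065.14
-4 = -4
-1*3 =-3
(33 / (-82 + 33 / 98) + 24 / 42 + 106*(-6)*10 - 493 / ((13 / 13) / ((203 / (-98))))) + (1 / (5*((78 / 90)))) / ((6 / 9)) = -3887719532 / 728273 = -5338.27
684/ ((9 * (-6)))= -38/ 3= -12.67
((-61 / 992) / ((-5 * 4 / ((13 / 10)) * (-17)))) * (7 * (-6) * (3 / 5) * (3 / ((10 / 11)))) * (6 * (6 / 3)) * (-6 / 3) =-4945941 / 10540000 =-0.47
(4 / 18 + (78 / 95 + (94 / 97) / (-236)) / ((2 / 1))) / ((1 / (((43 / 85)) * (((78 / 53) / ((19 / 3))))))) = 6900512333 / 93073435150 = 0.07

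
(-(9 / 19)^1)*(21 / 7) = -27 / 19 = -1.42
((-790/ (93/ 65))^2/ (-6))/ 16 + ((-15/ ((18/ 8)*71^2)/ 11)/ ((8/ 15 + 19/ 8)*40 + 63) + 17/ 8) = -4913170908887777/ 1548134916372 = -3173.61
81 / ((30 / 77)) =2079 / 10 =207.90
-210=-210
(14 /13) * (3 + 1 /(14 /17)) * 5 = 295 /13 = 22.69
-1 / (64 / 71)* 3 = -213 / 64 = -3.33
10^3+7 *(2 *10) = 1140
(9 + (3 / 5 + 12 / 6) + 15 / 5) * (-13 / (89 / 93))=-88257 / 445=-198.33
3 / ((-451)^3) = -3 / 91733851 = -0.00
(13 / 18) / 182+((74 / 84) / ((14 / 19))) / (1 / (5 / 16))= 10657 / 28224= 0.38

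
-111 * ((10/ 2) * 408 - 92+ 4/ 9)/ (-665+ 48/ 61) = 325.61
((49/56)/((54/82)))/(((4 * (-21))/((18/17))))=-0.02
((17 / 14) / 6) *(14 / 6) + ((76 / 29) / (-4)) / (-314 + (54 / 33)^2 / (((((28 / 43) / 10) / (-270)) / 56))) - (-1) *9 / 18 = 38199969337 / 39291354468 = 0.97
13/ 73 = 0.18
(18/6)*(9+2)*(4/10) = 66/5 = 13.20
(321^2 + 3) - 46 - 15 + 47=103030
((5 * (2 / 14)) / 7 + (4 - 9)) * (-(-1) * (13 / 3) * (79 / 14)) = -41080 / 343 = -119.77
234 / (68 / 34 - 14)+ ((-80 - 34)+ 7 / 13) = -3457 / 26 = -132.96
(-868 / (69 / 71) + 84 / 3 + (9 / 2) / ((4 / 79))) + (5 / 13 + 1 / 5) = -27832109 / 35880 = -775.70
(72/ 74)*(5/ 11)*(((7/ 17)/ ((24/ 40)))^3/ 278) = 428750/ 833829447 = 0.00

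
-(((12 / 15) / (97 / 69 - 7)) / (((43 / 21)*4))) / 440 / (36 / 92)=3703 / 36515600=0.00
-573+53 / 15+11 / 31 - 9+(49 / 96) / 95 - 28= -171358417 / 282720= -606.11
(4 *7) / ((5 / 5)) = 28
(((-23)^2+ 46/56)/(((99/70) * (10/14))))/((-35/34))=-16813/33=-509.48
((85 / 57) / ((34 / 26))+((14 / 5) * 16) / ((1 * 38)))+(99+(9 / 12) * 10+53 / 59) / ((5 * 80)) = 6962201 / 2690400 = 2.59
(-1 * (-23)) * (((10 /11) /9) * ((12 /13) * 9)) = 19.30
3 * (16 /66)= 8 /11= 0.73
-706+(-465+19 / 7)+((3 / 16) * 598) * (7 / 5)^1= -283167 / 280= -1011.31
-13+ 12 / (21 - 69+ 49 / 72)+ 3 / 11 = -486484 / 37477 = -12.98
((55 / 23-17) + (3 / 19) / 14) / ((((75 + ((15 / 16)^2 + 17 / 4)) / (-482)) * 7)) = 5509884672 / 439244869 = 12.54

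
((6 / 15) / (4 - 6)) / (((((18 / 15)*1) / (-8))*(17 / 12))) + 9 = 169 / 17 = 9.94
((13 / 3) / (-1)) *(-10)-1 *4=118 / 3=39.33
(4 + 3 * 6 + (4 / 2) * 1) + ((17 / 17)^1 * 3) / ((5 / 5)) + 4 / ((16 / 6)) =57 / 2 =28.50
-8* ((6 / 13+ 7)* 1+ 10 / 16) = -841 / 13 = -64.69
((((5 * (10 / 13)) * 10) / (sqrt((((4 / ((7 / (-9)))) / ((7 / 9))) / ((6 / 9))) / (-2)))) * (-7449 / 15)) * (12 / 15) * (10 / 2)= -534800 * sqrt(3) / 27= -34307.44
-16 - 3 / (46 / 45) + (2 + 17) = 3 / 46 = 0.07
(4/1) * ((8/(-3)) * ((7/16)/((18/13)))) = -91/27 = -3.37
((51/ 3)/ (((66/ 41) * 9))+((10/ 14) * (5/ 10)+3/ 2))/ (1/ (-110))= -63005/ 189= -333.36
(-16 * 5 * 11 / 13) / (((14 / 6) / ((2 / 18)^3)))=-880 / 22113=-0.04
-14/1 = -14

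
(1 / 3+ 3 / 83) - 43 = -10615 / 249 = -42.63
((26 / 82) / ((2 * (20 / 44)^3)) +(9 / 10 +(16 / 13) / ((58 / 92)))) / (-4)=-2193132 / 1932125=-1.14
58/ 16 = 29/ 8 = 3.62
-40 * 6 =-240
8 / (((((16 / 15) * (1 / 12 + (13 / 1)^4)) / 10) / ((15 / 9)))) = 1500 / 342733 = 0.00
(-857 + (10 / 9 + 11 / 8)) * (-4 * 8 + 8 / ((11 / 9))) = 2153375 / 99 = 21751.26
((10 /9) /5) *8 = 16 /9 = 1.78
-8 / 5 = -1.60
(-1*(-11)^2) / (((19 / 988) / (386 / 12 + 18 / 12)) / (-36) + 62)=-7625904 / 3907487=-1.95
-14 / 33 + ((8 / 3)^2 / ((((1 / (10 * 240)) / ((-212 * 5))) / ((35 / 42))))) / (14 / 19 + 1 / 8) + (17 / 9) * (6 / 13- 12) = -2949144226076 / 168597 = -17492269.89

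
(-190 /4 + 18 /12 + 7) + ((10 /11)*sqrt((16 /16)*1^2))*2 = -409 /11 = -37.18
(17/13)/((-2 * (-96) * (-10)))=-17/24960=-0.00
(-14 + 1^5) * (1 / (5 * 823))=-13 / 4115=-0.00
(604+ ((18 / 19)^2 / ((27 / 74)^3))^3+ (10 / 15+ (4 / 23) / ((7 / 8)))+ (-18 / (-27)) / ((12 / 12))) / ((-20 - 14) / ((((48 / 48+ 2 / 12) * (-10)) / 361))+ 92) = 6.04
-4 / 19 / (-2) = 2 / 19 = 0.11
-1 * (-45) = 45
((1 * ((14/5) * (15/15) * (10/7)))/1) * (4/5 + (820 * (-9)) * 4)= -590384/5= -118076.80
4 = 4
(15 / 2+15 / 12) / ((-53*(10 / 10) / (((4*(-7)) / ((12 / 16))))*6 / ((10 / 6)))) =2450 / 1431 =1.71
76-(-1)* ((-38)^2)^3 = 3010936460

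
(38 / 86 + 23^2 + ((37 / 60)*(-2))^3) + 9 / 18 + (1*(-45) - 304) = 179.07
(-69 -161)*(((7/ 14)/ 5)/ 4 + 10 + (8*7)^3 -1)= -161575023/ 4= -40393755.75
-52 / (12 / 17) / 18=-221 / 54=-4.09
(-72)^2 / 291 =1728 / 97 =17.81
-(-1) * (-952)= -952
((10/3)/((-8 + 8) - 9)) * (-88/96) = 55/162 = 0.34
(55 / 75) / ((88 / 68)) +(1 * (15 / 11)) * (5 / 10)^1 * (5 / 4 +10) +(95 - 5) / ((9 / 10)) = 142873 / 1320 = 108.24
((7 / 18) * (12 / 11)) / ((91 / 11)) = 2 / 39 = 0.05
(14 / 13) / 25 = 14 / 325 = 0.04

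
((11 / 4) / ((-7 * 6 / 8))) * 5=-55 / 21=-2.62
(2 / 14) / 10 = 1 / 70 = 0.01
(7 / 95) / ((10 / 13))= 91 / 950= 0.10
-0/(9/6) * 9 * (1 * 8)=0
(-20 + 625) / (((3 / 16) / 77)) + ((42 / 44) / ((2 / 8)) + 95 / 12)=10932463 / 44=248465.07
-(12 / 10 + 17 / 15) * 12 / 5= -28 / 5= -5.60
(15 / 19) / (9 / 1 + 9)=0.04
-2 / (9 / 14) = -28 / 9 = -3.11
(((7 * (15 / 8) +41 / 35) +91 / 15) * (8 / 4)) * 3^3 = 30789 / 28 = 1099.61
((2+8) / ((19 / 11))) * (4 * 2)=880 / 19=46.32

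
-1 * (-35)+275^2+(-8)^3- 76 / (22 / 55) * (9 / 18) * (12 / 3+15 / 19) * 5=72873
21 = 21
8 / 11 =0.73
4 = 4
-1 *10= -10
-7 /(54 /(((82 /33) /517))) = -287 /460647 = -0.00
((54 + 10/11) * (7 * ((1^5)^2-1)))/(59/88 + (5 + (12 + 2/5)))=0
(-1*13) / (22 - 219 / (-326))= -4238 / 7391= -0.57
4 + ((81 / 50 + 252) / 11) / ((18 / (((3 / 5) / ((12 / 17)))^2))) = 2167201 / 440000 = 4.93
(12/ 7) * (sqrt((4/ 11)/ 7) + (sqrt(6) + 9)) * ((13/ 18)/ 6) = 26 * sqrt(77)/ 4851 + 13 * sqrt(6)/ 63 + 13/ 7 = 2.41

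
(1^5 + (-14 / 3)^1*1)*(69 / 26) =-9.73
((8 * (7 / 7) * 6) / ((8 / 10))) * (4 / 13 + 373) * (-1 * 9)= -2620620 / 13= -201586.15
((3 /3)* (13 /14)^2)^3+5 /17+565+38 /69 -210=3148535350573 /8832145728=356.49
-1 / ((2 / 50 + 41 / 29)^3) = -381078125 / 1170905464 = -0.33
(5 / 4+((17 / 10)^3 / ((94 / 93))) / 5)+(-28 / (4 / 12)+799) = 717.22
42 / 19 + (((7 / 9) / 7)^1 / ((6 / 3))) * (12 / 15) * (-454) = -15362 / 855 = -17.97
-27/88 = -0.31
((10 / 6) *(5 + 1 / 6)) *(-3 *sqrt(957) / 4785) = -31 *sqrt(957) / 5742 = -0.17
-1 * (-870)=870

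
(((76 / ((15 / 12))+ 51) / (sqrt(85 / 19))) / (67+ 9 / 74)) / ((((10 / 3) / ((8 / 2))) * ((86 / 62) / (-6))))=-1073592 * sqrt(1615) / 10554875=-4.09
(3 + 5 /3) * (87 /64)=203 /32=6.34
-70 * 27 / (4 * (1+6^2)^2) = -0.35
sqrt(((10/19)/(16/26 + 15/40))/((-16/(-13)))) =13 * sqrt(9785)/1957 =0.66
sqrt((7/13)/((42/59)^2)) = 1.03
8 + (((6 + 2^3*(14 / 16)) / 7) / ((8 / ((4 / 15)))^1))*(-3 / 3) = 1667 / 210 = 7.94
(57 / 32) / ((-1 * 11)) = -57 / 352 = -0.16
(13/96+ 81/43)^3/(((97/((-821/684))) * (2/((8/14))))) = -475400867202875/16334842304987136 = -0.03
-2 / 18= -1 / 9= -0.11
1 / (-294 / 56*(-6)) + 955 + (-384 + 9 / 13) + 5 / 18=572.00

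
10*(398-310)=880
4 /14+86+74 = 1122 /7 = 160.29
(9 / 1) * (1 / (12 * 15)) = 0.05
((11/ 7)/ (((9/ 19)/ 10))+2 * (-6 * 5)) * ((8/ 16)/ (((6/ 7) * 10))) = -169/ 108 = -1.56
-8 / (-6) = 4 / 3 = 1.33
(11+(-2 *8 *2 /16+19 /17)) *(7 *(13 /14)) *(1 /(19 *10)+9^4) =696844369 /1615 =431482.58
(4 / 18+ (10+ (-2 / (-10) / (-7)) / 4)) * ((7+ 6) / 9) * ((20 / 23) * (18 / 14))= 167323 / 10143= 16.50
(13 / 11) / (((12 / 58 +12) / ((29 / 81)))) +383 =120814495 / 315414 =383.03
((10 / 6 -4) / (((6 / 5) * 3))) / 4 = -35 / 216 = -0.16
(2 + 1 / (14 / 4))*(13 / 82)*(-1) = -104 / 287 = -0.36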